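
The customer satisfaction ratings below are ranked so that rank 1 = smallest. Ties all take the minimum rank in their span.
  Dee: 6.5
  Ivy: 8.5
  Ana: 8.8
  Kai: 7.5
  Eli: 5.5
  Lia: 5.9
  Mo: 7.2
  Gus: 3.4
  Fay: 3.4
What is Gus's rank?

1

Sorted (ascending): 3.4, 3.4, 5.5, 5.9, 6.5, 7.2, 7.5, 8.5, 8.8
The 2 values of 3.4 occupy positions 1–2 → each gets rank 1.
Gus has value 3.4 → rank 1.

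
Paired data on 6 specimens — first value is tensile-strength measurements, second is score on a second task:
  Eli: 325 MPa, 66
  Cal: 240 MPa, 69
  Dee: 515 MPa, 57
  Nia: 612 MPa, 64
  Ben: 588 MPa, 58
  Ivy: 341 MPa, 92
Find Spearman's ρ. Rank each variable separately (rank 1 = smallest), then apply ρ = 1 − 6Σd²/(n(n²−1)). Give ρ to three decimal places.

-0.600

Ranks of variable 1: 2, 1, 4, 6, 5, 3
Ranks of variable 2: 4, 5, 1, 3, 2, 6
d = r₁ − r₂: -2, -4, 3, 3, 3, -3
d²: 4, 16, 9, 9, 9, 9; Σd² = 56
ρ = 1 − 6·56/(6·35) = 1 − 336/210 = -0.600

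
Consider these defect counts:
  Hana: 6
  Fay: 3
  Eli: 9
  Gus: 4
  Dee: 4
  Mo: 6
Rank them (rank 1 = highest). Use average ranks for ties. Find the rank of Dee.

4.5

Sorted (descending): 9, 6, 6, 4, 4, 3
The 2 values of 6 occupy positions 2–3 → average rank (2+3)/2 = 2.5.
The 2 values of 4 occupy positions 4–5 → average rank (4+5)/2 = 4.5.
Dee has value 4 → rank 4.5.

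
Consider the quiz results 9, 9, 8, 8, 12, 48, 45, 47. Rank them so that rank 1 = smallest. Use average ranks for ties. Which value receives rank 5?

Sorted (ascending): 8, 8, 9, 9, 12, 45, 47, 48
The 2 values of 8 occupy positions 1–2 → average rank (1+2)/2 = 1.5.
The 2 values of 9 occupy positions 3–4 → average rank (3+4)/2 = 3.5.
Rank 5 → value 12.

12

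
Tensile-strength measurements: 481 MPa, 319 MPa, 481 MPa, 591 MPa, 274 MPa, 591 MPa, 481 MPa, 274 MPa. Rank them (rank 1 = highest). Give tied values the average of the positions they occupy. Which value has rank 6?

Sorted (descending): 591, 591, 481, 481, 481, 319, 274, 274
The 2 values of 591 occupy positions 1–2 → average rank (1+2)/2 = 1.5.
The 3 values of 481 occupy positions 3–5 → average rank 4.
The 2 values of 274 occupy positions 7–8 → average rank (7+8)/2 = 7.5.
Rank 6 → value 319.

319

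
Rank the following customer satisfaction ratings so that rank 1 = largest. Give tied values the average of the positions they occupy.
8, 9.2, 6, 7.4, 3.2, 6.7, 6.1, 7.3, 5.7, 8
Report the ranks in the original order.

2.5, 1, 8, 4, 10, 6, 7, 5, 9, 2.5

Sorted (descending): 9.2, 8, 8, 7.4, 7.3, 6.7, 6.1, 6, 5.7, 3.2
The 2 values of 8 occupy positions 2–3 → average rank (2+3)/2 = 2.5.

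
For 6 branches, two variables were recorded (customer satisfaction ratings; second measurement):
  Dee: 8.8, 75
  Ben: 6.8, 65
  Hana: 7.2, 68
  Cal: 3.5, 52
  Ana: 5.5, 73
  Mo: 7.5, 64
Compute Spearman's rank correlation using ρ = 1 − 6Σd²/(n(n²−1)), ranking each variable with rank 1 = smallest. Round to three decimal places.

0.486

Ranks of variable 1: 6, 3, 4, 1, 2, 5
Ranks of variable 2: 6, 3, 4, 1, 5, 2
d = r₁ − r₂: 0, 0, 0, 0, -3, 3
d²: 0, 0, 0, 0, 9, 9; Σd² = 18
ρ = 1 − 6·18/(6·35) = 1 − 108/210 = 0.486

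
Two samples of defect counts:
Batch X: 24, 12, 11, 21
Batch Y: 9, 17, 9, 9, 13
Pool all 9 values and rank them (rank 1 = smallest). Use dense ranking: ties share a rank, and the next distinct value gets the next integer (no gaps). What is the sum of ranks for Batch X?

18

Sorted (ascending): 9, 9, 9, 11, 12, 13, 17, 21, 24
The 3 values of 9 share dense rank 1.
Remaining distinct values take the next consecutive integers.
Batch X values → pooled ranks: 24→7, 12→3, 11→2, 21→6
Rank sum = 7 + 3 + 2 + 6 = 18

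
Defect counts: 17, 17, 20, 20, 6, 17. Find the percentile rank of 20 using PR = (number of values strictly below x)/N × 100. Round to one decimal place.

N = 6.
Strictly below 20: 4. Equal to 20: 2.
PR = 4/6 × 100 = 66.7

66.7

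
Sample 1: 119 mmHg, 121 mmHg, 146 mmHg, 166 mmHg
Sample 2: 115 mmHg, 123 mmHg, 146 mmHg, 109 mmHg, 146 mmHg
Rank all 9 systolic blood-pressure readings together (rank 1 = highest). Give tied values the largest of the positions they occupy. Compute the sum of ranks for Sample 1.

18

Sorted (descending): 166, 146, 146, 146, 123, 121, 119, 115, 109
The 3 values of 146 occupy positions 2–4 → each gets rank 4.
Sample 1 values → pooled ranks: 119→7, 121→6, 146→4, 166→1
Rank sum = 7 + 6 + 4 + 1 = 18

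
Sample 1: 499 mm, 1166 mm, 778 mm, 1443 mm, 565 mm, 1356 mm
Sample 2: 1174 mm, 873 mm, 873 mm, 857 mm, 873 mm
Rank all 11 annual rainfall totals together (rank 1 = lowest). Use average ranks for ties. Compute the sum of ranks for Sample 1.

35

Sorted (ascending): 499, 565, 778, 857, 873, 873, 873, 1166, 1174, 1356, 1443
The 3 values of 873 occupy positions 5–7 → average rank 6.
Sample 1 values → pooled ranks: 499→1, 1166→8, 778→3, 1443→11, 565→2, 1356→10
Rank sum = 1 + 8 + 3 + 11 + 2 + 10 = 35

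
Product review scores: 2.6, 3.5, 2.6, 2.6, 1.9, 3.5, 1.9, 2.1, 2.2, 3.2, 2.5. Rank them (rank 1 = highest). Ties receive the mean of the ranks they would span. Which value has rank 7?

2.5

Sorted (descending): 3.5, 3.5, 3.2, 2.6, 2.6, 2.6, 2.5, 2.2, 2.1, 1.9, 1.9
The 2 values of 3.5 occupy positions 1–2 → average rank (1+2)/2 = 1.5.
The 3 values of 2.6 occupy positions 4–6 → average rank 5.
The 2 values of 1.9 occupy positions 10–11 → average rank (10+11)/2 = 10.5.
Rank 7 → value 2.5.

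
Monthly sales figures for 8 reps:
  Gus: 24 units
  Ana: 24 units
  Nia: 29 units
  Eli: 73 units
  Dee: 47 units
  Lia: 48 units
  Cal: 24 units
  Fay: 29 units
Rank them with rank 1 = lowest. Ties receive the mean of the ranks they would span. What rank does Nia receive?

Sorted (ascending): 24, 24, 24, 29, 29, 47, 48, 73
The 3 values of 24 occupy positions 1–3 → average rank 2.
The 2 values of 29 occupy positions 4–5 → average rank (4+5)/2 = 4.5.
Nia has value 29 units → rank 4.5.

4.5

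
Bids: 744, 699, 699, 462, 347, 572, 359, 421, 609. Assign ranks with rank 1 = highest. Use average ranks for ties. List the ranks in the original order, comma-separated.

1, 2.5, 2.5, 6, 9, 5, 8, 7, 4

Sorted (descending): 744, 699, 699, 609, 572, 462, 421, 359, 347
The 2 values of 699 occupy positions 2–3 → average rank (2+3)/2 = 2.5.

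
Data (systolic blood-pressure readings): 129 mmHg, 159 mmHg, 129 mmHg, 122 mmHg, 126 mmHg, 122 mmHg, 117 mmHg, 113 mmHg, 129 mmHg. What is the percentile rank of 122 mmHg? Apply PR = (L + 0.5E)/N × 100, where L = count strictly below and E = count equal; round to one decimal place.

33.3

N = 9.
Strictly below 122: 2. Equal to 122: 2.
PR = (2 + 0.5·2)/9 × 100 = 33.3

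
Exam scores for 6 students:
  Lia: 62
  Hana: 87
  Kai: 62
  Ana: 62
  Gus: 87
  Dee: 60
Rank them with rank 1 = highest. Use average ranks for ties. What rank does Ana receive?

4

Sorted (descending): 87, 87, 62, 62, 62, 60
The 2 values of 87 occupy positions 1–2 → average rank (1+2)/2 = 1.5.
The 3 values of 62 occupy positions 3–5 → average rank 4.
Ana has value 62 → rank 4.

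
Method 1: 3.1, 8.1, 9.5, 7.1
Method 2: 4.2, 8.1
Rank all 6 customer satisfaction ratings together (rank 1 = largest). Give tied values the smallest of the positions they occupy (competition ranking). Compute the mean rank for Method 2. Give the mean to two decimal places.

Sorted (descending): 9.5, 8.1, 8.1, 7.1, 4.2, 3.1
The 2 values of 8.1 occupy positions 2–3 → each gets rank 2.
Method 2 values → pooled ranks: 4.2→5, 8.1→2
Mean rank = (5 + 2) / 2 = 3.50

3.50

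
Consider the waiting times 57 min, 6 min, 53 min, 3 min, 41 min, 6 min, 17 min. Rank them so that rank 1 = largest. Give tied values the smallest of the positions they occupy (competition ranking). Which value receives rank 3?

41

Sorted (descending): 57, 53, 41, 17, 6, 6, 3
The 2 values of 6 occupy positions 5–6 → each gets rank 5.
Rank 3 → value 41.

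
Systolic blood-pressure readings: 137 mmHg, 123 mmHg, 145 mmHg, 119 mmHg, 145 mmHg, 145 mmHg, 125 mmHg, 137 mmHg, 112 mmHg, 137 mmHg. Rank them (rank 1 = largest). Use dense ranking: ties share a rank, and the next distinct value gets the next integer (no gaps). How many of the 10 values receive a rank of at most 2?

6

Sorted (descending): 145, 145, 145, 137, 137, 137, 125, 123, 119, 112
The 3 values of 145 share dense rank 1.
The 3 values of 137 share dense rank 2.
Remaining distinct values take the next consecutive integers.
Ranks ≤ 2: {1, 1, 1, 2, 2, 2} → 6 values.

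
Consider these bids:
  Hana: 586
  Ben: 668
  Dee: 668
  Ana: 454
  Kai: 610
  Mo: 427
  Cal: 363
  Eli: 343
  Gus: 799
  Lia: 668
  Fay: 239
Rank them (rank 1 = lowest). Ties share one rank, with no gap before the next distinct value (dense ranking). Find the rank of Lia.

8

Sorted (ascending): 239, 343, 363, 427, 454, 586, 610, 668, 668, 668, 799
The 3 values of 668 share dense rank 8.
Remaining distinct values take the next consecutive integers.
Lia has value 668 → rank 8.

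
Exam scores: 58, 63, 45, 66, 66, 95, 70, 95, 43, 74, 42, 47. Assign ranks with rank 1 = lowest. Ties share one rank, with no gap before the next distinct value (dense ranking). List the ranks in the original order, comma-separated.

5, 6, 3, 7, 7, 10, 8, 10, 2, 9, 1, 4

Sorted (ascending): 42, 43, 45, 47, 58, 63, 66, 66, 70, 74, 95, 95
The 2 values of 66 share dense rank 7.
The 2 values of 95 share dense rank 10.
Remaining distinct values take the next consecutive integers.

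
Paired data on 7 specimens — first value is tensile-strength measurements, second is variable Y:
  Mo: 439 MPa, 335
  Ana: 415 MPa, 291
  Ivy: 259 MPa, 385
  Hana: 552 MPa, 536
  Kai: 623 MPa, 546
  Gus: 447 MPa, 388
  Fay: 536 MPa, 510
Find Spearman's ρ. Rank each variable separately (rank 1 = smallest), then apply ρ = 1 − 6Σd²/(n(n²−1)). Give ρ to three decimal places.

Ranks of variable 1: 3, 2, 1, 6, 7, 4, 5
Ranks of variable 2: 2, 1, 3, 6, 7, 4, 5
d = r₁ − r₂: 1, 1, -2, 0, 0, 0, 0
d²: 1, 1, 4, 0, 0, 0, 0; Σd² = 6
ρ = 1 − 6·6/(7·48) = 1 − 36/336 = 0.893

0.893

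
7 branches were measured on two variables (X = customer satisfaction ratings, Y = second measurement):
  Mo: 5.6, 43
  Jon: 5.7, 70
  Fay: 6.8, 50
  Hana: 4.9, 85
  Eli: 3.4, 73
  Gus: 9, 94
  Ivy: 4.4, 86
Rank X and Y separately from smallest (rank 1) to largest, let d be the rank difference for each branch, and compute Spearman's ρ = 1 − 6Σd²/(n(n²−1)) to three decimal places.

-0.036

Ranks of variable 1: 4, 5, 6, 3, 1, 7, 2
Ranks of variable 2: 1, 3, 2, 5, 4, 7, 6
d = r₁ − r₂: 3, 2, 4, -2, -3, 0, -4
d²: 9, 4, 16, 4, 9, 0, 16; Σd² = 58
ρ = 1 − 6·58/(7·48) = 1 − 348/336 = -0.036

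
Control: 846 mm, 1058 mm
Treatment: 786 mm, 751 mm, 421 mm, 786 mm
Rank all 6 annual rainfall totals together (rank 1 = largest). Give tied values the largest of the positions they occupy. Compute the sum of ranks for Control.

3

Sorted (descending): 1058, 846, 786, 786, 751, 421
The 2 values of 786 occupy positions 3–4 → each gets rank 4.
Control values → pooled ranks: 846→2, 1058→1
Rank sum = 2 + 1 = 3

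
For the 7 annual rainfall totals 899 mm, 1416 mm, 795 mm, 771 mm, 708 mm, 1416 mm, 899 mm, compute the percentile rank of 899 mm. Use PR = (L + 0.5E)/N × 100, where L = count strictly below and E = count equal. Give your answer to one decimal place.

57.1

N = 7.
Strictly below 899: 3. Equal to 899: 2.
PR = (3 + 0.5·2)/7 × 100 = 57.1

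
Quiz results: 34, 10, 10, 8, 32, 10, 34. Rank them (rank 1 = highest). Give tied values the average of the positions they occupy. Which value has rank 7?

Sorted (descending): 34, 34, 32, 10, 10, 10, 8
The 2 values of 34 occupy positions 1–2 → average rank (1+2)/2 = 1.5.
The 3 values of 10 occupy positions 4–6 → average rank 5.
Rank 7 → value 8.

8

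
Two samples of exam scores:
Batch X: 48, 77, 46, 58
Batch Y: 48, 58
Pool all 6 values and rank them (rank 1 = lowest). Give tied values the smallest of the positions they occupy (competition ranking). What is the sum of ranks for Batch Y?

Sorted (ascending): 46, 48, 48, 58, 58, 77
The 2 values of 48 occupy positions 2–3 → each gets rank 2.
The 2 values of 58 occupy positions 4–5 → each gets rank 4.
Batch Y values → pooled ranks: 48→2, 58→4
Rank sum = 2 + 4 = 6

6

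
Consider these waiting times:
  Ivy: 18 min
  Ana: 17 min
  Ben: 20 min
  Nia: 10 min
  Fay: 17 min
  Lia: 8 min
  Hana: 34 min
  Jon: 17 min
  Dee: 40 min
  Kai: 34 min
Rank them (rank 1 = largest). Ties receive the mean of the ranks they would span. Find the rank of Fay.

7

Sorted (descending): 40, 34, 34, 20, 18, 17, 17, 17, 10, 8
The 2 values of 34 occupy positions 2–3 → average rank (2+3)/2 = 2.5.
The 3 values of 17 occupy positions 6–8 → average rank 7.
Fay has value 17 min → rank 7.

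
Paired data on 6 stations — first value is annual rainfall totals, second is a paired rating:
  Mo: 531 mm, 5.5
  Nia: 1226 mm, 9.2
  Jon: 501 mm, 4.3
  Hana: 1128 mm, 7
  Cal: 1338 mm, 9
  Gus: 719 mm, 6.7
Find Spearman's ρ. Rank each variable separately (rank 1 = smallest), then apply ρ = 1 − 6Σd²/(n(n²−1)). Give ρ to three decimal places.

0.943

Ranks of variable 1: 2, 5, 1, 4, 6, 3
Ranks of variable 2: 2, 6, 1, 4, 5, 3
d = r₁ − r₂: 0, -1, 0, 0, 1, 0
d²: 0, 1, 0, 0, 1, 0; Σd² = 2
ρ = 1 − 6·2/(6·35) = 1 − 12/210 = 0.943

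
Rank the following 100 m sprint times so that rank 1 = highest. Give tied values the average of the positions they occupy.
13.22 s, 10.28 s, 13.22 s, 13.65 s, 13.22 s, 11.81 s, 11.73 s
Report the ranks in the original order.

Sorted (descending): 13.65, 13.22, 13.22, 13.22, 11.81, 11.73, 10.28
The 3 values of 13.22 occupy positions 2–4 → average rank 3.

3, 7, 3, 1, 3, 5, 6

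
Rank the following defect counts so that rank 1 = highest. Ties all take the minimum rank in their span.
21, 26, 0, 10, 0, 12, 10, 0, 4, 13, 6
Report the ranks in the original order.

Sorted (descending): 26, 21, 13, 12, 10, 10, 6, 4, 0, 0, 0
The 2 values of 10 occupy positions 5–6 → each gets rank 5.
The 3 values of 0 occupy positions 9–11 → each gets rank 9.

2, 1, 9, 5, 9, 4, 5, 9, 8, 3, 7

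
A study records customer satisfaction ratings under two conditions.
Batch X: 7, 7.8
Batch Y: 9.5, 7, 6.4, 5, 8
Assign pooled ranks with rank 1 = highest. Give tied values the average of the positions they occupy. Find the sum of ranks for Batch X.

Sorted (descending): 9.5, 8, 7.8, 7, 7, 6.4, 5
The 2 values of 7 occupy positions 4–5 → average rank (4+5)/2 = 4.5.
Batch X values → pooled ranks: 7→4.5, 7.8→3
Rank sum = 4.5 + 3 = 7.5

7.5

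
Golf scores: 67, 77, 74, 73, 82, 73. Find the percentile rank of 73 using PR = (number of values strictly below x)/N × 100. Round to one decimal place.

16.7

N = 6.
Strictly below 73: 1. Equal to 73: 2.
PR = 1/6 × 100 = 16.7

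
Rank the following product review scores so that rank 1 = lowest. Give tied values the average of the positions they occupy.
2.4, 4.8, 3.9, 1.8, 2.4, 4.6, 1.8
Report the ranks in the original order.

Sorted (ascending): 1.8, 1.8, 2.4, 2.4, 3.9, 4.6, 4.8
The 2 values of 1.8 occupy positions 1–2 → average rank (1+2)/2 = 1.5.
The 2 values of 2.4 occupy positions 3–4 → average rank (3+4)/2 = 3.5.

3.5, 7, 5, 1.5, 3.5, 6, 1.5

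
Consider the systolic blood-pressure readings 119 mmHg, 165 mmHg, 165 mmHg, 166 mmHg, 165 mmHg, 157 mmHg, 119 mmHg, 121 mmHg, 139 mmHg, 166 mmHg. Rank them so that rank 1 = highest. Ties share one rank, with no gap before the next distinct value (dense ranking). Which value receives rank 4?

139

Sorted (descending): 166, 166, 165, 165, 165, 157, 139, 121, 119, 119
The 2 values of 166 share dense rank 1.
The 3 values of 165 share dense rank 2.
The 2 values of 119 share dense rank 6.
Remaining distinct values take the next consecutive integers.
Rank 4 → value 139.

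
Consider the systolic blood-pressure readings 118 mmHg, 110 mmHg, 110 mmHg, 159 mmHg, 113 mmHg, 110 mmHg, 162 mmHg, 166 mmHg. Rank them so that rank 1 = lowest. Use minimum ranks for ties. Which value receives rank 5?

Sorted (ascending): 110, 110, 110, 113, 118, 159, 162, 166
The 3 values of 110 occupy positions 1–3 → each gets rank 1.
Rank 5 → value 118.

118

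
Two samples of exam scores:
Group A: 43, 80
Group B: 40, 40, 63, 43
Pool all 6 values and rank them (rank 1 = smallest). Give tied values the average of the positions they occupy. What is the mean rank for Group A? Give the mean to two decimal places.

Sorted (ascending): 40, 40, 43, 43, 63, 80
The 2 values of 40 occupy positions 1–2 → average rank (1+2)/2 = 1.5.
The 2 values of 43 occupy positions 3–4 → average rank (3+4)/2 = 3.5.
Group A values → pooled ranks: 43→3.5, 80→6
Mean rank = (3.5 + 6) / 2 = 4.75

4.75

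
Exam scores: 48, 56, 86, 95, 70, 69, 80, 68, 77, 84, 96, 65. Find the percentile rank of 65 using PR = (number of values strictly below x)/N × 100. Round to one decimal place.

16.7

N = 12.
Strictly below 65: 2. Equal to 65: 1.
PR = 2/12 × 100 = 16.7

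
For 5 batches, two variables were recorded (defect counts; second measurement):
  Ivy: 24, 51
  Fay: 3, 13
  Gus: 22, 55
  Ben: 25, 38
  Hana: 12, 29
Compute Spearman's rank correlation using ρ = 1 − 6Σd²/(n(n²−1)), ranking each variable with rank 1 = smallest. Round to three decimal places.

0.600

Ranks of variable 1: 4, 1, 3, 5, 2
Ranks of variable 2: 4, 1, 5, 3, 2
d = r₁ − r₂: 0, 0, -2, 2, 0
d²: 0, 0, 4, 4, 0; Σd² = 8
ρ = 1 − 6·8/(5·24) = 1 − 48/120 = 0.600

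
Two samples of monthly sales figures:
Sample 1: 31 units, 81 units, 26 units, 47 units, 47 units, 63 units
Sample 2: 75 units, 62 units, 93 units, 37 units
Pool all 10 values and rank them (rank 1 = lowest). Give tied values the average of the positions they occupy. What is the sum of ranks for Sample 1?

Sorted (ascending): 26, 31, 37, 47, 47, 62, 63, 75, 81, 93
The 2 values of 47 occupy positions 4–5 → average rank (4+5)/2 = 4.5.
Sample 1 values → pooled ranks: 31→2, 81→9, 26→1, 47→4.5, 47→4.5, 63→7
Rank sum = 2 + 9 + 1 + 4.5 + 4.5 + 7 = 28

28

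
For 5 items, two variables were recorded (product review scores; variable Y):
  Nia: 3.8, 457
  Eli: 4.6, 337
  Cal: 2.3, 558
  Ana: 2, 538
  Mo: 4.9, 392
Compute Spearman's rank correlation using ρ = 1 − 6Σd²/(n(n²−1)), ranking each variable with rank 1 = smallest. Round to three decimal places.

Ranks of variable 1: 3, 4, 2, 1, 5
Ranks of variable 2: 3, 1, 5, 4, 2
d = r₁ − r₂: 0, 3, -3, -3, 3
d²: 0, 9, 9, 9, 9; Σd² = 36
ρ = 1 − 6·36/(5·24) = 1 − 216/120 = -0.800

-0.800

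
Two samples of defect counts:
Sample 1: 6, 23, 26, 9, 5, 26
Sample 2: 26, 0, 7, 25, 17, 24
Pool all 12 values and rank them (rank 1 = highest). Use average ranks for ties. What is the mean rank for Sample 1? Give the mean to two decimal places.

Sorted (descending): 26, 26, 26, 25, 24, 23, 17, 9, 7, 6, 5, 0
The 3 values of 26 occupy positions 1–3 → average rank 2.
Sample 1 values → pooled ranks: 6→10, 23→6, 26→2, 9→8, 5→11, 26→2
Mean rank = (10 + 6 + 2 + 8 + 11 + 2) / 6 = 6.50

6.50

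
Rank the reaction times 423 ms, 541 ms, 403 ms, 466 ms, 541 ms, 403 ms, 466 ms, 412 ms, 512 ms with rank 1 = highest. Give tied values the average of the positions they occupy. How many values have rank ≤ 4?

3

Sorted (descending): 541, 541, 512, 466, 466, 423, 412, 403, 403
The 2 values of 541 occupy positions 1–2 → average rank (1+2)/2 = 1.5.
The 2 values of 466 occupy positions 4–5 → average rank (4+5)/2 = 4.5.
The 2 values of 403 occupy positions 8–9 → average rank (8+9)/2 = 8.5.
Ranks ≤ 4: {1.5, 1.5, 3} → 3 values.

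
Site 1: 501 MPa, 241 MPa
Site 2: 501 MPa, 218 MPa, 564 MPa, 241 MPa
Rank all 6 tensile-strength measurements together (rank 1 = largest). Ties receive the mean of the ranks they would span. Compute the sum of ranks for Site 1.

7

Sorted (descending): 564, 501, 501, 241, 241, 218
The 2 values of 501 occupy positions 2–3 → average rank (2+3)/2 = 2.5.
The 2 values of 241 occupy positions 4–5 → average rank (4+5)/2 = 4.5.
Site 1 values → pooled ranks: 501→2.5, 241→4.5
Rank sum = 2.5 + 4.5 = 7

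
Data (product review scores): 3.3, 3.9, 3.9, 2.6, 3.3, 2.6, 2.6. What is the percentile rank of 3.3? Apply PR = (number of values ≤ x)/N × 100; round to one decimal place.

71.4

N = 7.
Strictly below 3.3: 3. Equal to 3.3: 2.
PR = 5/7 × 100 = 71.4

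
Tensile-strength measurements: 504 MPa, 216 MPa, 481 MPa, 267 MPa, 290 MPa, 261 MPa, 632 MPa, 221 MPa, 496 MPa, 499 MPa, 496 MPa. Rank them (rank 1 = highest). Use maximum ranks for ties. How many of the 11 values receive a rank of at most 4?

Sorted (descending): 632, 504, 499, 496, 496, 481, 290, 267, 261, 221, 216
The 2 values of 496 occupy positions 4–5 → each gets rank 5.
Ranks ≤ 4: {1, 2, 3} → 3 values.

3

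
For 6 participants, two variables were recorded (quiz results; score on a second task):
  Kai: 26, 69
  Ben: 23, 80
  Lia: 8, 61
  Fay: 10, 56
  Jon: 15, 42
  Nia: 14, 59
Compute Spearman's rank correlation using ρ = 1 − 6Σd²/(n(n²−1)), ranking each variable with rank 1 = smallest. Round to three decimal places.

0.429

Ranks of variable 1: 6, 5, 1, 2, 4, 3
Ranks of variable 2: 5, 6, 4, 2, 1, 3
d = r₁ − r₂: 1, -1, -3, 0, 3, 0
d²: 1, 1, 9, 0, 9, 0; Σd² = 20
ρ = 1 − 6·20/(6·35) = 1 − 120/210 = 0.429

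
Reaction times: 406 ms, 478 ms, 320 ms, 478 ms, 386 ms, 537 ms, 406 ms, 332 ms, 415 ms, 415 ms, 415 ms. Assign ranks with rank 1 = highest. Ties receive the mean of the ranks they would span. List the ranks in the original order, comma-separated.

7.5, 2.5, 11, 2.5, 9, 1, 7.5, 10, 5, 5, 5

Sorted (descending): 537, 478, 478, 415, 415, 415, 406, 406, 386, 332, 320
The 2 values of 478 occupy positions 2–3 → average rank (2+3)/2 = 2.5.
The 3 values of 415 occupy positions 4–6 → average rank 5.
The 2 values of 406 occupy positions 7–8 → average rank (7+8)/2 = 7.5.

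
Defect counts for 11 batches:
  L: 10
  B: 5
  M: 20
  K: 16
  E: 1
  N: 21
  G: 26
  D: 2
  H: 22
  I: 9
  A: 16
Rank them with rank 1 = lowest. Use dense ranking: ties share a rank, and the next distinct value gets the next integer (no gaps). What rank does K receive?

Sorted (ascending): 1, 2, 5, 9, 10, 16, 16, 20, 21, 22, 26
The 2 values of 16 share dense rank 6.
Remaining distinct values take the next consecutive integers.
K has value 16 → rank 6.

6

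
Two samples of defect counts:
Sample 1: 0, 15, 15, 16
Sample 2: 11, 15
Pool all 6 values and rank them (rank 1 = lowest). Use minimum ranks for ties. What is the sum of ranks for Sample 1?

13

Sorted (ascending): 0, 11, 15, 15, 15, 16
The 3 values of 15 occupy positions 3–5 → each gets rank 3.
Sample 1 values → pooled ranks: 0→1, 15→3, 15→3, 16→6
Rank sum = 1 + 3 + 3 + 6 = 13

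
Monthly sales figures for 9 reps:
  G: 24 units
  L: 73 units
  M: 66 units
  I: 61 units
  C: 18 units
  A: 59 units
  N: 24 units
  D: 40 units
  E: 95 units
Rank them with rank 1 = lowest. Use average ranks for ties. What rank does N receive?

2.5

Sorted (ascending): 18, 24, 24, 40, 59, 61, 66, 73, 95
The 2 values of 24 occupy positions 2–3 → average rank (2+3)/2 = 2.5.
N has value 24 units → rank 2.5.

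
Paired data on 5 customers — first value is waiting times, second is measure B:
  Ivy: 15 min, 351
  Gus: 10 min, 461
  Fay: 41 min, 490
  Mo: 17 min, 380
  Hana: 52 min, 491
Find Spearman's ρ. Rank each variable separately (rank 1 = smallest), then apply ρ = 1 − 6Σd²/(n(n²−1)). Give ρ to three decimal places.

Ranks of variable 1: 2, 1, 4, 3, 5
Ranks of variable 2: 1, 3, 4, 2, 5
d = r₁ − r₂: 1, -2, 0, 1, 0
d²: 1, 4, 0, 1, 0; Σd² = 6
ρ = 1 − 6·6/(5·24) = 1 − 36/120 = 0.700

0.700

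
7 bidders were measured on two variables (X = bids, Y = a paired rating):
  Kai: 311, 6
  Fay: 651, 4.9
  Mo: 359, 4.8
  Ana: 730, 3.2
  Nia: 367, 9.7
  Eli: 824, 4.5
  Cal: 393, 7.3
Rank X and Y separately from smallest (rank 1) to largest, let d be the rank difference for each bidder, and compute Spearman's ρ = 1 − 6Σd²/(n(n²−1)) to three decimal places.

Ranks of variable 1: 1, 5, 2, 6, 3, 7, 4
Ranks of variable 2: 5, 4, 3, 1, 7, 2, 6
d = r₁ − r₂: -4, 1, -1, 5, -4, 5, -2
d²: 16, 1, 1, 25, 16, 25, 4; Σd² = 88
ρ = 1 − 6·88/(7·48) = 1 − 528/336 = -0.571

-0.571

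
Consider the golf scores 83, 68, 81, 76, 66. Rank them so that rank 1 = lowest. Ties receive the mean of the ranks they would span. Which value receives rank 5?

Sorted (ascending): 66, 68, 76, 81, 83
No ties — each value takes its position as its rank.
Rank 5 → value 83.

83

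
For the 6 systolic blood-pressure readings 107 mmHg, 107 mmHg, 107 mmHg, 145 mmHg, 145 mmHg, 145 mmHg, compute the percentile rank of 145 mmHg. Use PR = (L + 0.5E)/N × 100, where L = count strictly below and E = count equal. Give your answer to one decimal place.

75.0

N = 6.
Strictly below 145: 3. Equal to 145: 3.
PR = (3 + 0.5·3)/6 × 100 = 75.0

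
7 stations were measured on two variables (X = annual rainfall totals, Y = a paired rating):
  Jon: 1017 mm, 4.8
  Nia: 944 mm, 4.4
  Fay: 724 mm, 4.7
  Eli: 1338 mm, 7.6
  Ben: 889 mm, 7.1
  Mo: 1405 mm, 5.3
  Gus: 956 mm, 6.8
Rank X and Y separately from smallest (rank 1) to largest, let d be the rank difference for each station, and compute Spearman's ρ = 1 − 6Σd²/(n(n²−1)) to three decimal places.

0.357

Ranks of variable 1: 5, 3, 1, 6, 2, 7, 4
Ranks of variable 2: 3, 1, 2, 7, 6, 4, 5
d = r₁ − r₂: 2, 2, -1, -1, -4, 3, -1
d²: 4, 4, 1, 1, 16, 9, 1; Σd² = 36
ρ = 1 − 6·36/(7·48) = 1 − 216/336 = 0.357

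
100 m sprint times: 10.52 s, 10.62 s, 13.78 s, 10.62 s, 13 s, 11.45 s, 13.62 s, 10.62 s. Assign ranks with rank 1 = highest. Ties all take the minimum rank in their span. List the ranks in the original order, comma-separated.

8, 5, 1, 5, 3, 4, 2, 5

Sorted (descending): 13.78, 13.62, 13, 11.45, 10.62, 10.62, 10.62, 10.52
The 3 values of 10.62 occupy positions 5–7 → each gets rank 5.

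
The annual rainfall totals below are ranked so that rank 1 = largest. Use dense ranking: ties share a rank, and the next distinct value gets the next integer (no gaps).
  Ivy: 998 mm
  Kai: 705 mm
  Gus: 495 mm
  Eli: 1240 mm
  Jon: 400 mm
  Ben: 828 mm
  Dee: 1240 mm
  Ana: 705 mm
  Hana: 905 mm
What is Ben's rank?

Sorted (descending): 1240, 1240, 998, 905, 828, 705, 705, 495, 400
The 2 values of 1240 share dense rank 1.
The 2 values of 705 share dense rank 5.
Remaining distinct values take the next consecutive integers.
Ben has value 828 mm → rank 4.

4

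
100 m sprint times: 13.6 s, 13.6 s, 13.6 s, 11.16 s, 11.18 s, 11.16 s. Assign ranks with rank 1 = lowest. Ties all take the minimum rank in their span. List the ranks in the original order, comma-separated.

Sorted (ascending): 11.16, 11.16, 11.18, 13.6, 13.6, 13.6
The 2 values of 11.16 occupy positions 1–2 → each gets rank 1.
The 3 values of 13.6 occupy positions 4–6 → each gets rank 4.

4, 4, 4, 1, 3, 1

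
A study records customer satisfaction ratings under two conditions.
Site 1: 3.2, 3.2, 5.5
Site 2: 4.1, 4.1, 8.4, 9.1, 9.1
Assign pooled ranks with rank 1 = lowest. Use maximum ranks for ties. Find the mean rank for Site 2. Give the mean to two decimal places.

6.00

Sorted (ascending): 3.2, 3.2, 4.1, 4.1, 5.5, 8.4, 9.1, 9.1
The 2 values of 3.2 occupy positions 1–2 → each gets rank 2.
The 2 values of 4.1 occupy positions 3–4 → each gets rank 4.
The 2 values of 9.1 occupy positions 7–8 → each gets rank 8.
Site 2 values → pooled ranks: 4.1→4, 4.1→4, 8.4→6, 9.1→8, 9.1→8
Mean rank = (4 + 4 + 6 + 8 + 8) / 5 = 6.00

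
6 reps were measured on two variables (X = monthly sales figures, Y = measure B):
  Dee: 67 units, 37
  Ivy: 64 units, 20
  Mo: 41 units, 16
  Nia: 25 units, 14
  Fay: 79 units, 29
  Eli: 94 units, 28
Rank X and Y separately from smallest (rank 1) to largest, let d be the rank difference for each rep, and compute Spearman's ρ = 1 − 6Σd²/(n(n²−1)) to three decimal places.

Ranks of variable 1: 4, 3, 2, 1, 5, 6
Ranks of variable 2: 6, 3, 2, 1, 5, 4
d = r₁ − r₂: -2, 0, 0, 0, 0, 2
d²: 4, 0, 0, 0, 0, 4; Σd² = 8
ρ = 1 − 6·8/(6·35) = 1 − 48/210 = 0.771

0.771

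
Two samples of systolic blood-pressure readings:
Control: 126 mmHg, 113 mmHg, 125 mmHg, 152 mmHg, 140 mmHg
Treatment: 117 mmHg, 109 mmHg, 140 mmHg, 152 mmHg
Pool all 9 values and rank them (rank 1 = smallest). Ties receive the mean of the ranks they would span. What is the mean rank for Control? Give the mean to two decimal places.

5.20

Sorted (ascending): 109, 113, 117, 125, 126, 140, 140, 152, 152
The 2 values of 140 occupy positions 6–7 → average rank (6+7)/2 = 6.5.
The 2 values of 152 occupy positions 8–9 → average rank (8+9)/2 = 8.5.
Control values → pooled ranks: 126→5, 113→2, 125→4, 152→8.5, 140→6.5
Mean rank = (5 + 2 + 4 + 8.5 + 6.5) / 5 = 5.20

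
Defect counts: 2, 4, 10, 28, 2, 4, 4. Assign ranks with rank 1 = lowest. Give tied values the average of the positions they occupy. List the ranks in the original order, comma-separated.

1.5, 4, 6, 7, 1.5, 4, 4

Sorted (ascending): 2, 2, 4, 4, 4, 10, 28
The 2 values of 2 occupy positions 1–2 → average rank (1+2)/2 = 1.5.
The 3 values of 4 occupy positions 3–5 → average rank 4.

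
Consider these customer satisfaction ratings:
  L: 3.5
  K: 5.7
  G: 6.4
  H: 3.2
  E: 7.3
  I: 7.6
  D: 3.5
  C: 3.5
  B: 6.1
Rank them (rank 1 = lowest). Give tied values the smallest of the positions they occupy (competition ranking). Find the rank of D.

2

Sorted (ascending): 3.2, 3.5, 3.5, 3.5, 5.7, 6.1, 6.4, 7.3, 7.6
The 3 values of 3.5 occupy positions 2–4 → each gets rank 2.
D has value 3.5 → rank 2.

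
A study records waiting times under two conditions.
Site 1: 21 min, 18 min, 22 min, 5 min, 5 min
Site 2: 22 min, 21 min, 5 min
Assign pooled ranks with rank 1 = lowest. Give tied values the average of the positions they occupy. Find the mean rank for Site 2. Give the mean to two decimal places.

Sorted (ascending): 5, 5, 5, 18, 21, 21, 22, 22
The 3 values of 5 occupy positions 1–3 → average rank 2.
The 2 values of 21 occupy positions 5–6 → average rank (5+6)/2 = 5.5.
The 2 values of 22 occupy positions 7–8 → average rank (7+8)/2 = 7.5.
Site 2 values → pooled ranks: 22→7.5, 21→5.5, 5→2
Mean rank = (7.5 + 5.5 + 2) / 3 = 5.00

5.00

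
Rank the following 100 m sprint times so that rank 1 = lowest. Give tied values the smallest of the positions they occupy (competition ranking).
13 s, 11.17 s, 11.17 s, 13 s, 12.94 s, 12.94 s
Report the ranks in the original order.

5, 1, 1, 5, 3, 3

Sorted (ascending): 11.17, 11.17, 12.94, 12.94, 13, 13
The 2 values of 11.17 occupy positions 1–2 → each gets rank 1.
The 2 values of 12.94 occupy positions 3–4 → each gets rank 3.
The 2 values of 13 occupy positions 5–6 → each gets rank 5.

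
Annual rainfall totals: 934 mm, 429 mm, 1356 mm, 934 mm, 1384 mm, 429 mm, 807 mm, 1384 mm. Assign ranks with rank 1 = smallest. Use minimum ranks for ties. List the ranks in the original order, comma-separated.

4, 1, 6, 4, 7, 1, 3, 7

Sorted (ascending): 429, 429, 807, 934, 934, 1356, 1384, 1384
The 2 values of 429 occupy positions 1–2 → each gets rank 1.
The 2 values of 934 occupy positions 4–5 → each gets rank 4.
The 2 values of 1384 occupy positions 7–8 → each gets rank 7.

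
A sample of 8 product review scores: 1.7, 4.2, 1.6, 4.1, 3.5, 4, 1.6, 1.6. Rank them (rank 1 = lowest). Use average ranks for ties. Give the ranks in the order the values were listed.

4, 8, 2, 7, 5, 6, 2, 2

Sorted (ascending): 1.6, 1.6, 1.6, 1.7, 3.5, 4, 4.1, 4.2
The 3 values of 1.6 occupy positions 1–3 → average rank 2.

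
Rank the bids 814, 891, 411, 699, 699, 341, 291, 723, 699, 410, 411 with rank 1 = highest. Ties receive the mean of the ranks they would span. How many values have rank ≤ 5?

6

Sorted (descending): 891, 814, 723, 699, 699, 699, 411, 411, 410, 341, 291
The 3 values of 699 occupy positions 4–6 → average rank 5.
The 2 values of 411 occupy positions 7–8 → average rank (7+8)/2 = 7.5.
Ranks ≤ 5: {1, 2, 3, 5, 5, 5} → 6 values.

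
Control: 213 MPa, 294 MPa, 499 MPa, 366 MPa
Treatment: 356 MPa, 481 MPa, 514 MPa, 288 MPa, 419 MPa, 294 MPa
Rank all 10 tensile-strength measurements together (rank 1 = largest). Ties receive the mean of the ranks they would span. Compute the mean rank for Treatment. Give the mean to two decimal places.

Sorted (descending): 514, 499, 481, 419, 366, 356, 294, 294, 288, 213
The 2 values of 294 occupy positions 7–8 → average rank (7+8)/2 = 7.5.
Treatment values → pooled ranks: 356→6, 481→3, 514→1, 288→9, 419→4, 294→7.5
Mean rank = (6 + 3 + 1 + 9 + 4 + 7.5) / 6 = 5.08

5.08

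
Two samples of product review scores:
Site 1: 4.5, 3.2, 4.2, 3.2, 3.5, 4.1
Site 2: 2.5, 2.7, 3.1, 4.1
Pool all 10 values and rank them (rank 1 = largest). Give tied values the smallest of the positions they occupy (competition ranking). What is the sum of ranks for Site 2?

30

Sorted (descending): 4.5, 4.2, 4.1, 4.1, 3.5, 3.2, 3.2, 3.1, 2.7, 2.5
The 2 values of 4.1 occupy positions 3–4 → each gets rank 3.
The 2 values of 3.2 occupy positions 6–7 → each gets rank 6.
Site 2 values → pooled ranks: 2.5→10, 2.7→9, 3.1→8, 4.1→3
Rank sum = 10 + 9 + 8 + 3 = 30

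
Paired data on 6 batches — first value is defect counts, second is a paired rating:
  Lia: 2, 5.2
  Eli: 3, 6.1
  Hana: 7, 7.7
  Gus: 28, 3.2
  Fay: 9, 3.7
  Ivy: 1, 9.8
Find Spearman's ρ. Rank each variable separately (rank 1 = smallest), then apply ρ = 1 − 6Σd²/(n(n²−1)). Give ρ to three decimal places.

Ranks of variable 1: 2, 3, 4, 6, 5, 1
Ranks of variable 2: 3, 4, 5, 1, 2, 6
d = r₁ − r₂: -1, -1, -1, 5, 3, -5
d²: 1, 1, 1, 25, 9, 25; Σd² = 62
ρ = 1 − 6·62/(6·35) = 1 − 372/210 = -0.771

-0.771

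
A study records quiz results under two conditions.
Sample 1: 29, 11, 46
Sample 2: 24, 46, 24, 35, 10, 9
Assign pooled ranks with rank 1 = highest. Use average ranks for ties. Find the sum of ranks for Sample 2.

Sorted (descending): 46, 46, 35, 29, 24, 24, 11, 10, 9
The 2 values of 46 occupy positions 1–2 → average rank (1+2)/2 = 1.5.
The 2 values of 24 occupy positions 5–6 → average rank (5+6)/2 = 5.5.
Sample 2 values → pooled ranks: 24→5.5, 46→1.5, 24→5.5, 35→3, 10→8, 9→9
Rank sum = 5.5 + 1.5 + 5.5 + 3 + 8 + 9 = 32.5

32.5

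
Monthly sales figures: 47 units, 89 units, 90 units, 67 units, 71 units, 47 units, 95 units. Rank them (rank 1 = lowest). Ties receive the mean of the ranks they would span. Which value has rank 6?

90

Sorted (ascending): 47, 47, 67, 71, 89, 90, 95
The 2 values of 47 occupy positions 1–2 → average rank (1+2)/2 = 1.5.
Rank 6 → value 90.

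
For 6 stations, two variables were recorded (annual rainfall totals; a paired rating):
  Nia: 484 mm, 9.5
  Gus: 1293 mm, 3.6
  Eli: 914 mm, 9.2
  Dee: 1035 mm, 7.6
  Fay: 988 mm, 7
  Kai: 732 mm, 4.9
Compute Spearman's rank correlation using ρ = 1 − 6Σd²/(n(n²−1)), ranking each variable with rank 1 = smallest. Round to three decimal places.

-0.600

Ranks of variable 1: 1, 6, 3, 5, 4, 2
Ranks of variable 2: 6, 1, 5, 4, 3, 2
d = r₁ − r₂: -5, 5, -2, 1, 1, 0
d²: 25, 25, 4, 1, 1, 0; Σd² = 56
ρ = 1 − 6·56/(6·35) = 1 − 336/210 = -0.600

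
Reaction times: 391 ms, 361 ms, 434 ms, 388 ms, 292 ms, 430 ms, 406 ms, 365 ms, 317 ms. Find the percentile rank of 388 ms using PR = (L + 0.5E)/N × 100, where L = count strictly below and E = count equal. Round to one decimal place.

50.0

N = 9.
Strictly below 388: 4. Equal to 388: 1.
PR = (4 + 0.5·1)/9 × 100 = 50.0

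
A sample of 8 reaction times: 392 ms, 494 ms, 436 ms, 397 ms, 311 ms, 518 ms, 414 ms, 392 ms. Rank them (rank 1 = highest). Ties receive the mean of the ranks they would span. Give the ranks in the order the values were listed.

Sorted (descending): 518, 494, 436, 414, 397, 392, 392, 311
The 2 values of 392 occupy positions 6–7 → average rank (6+7)/2 = 6.5.

6.5, 2, 3, 5, 8, 1, 4, 6.5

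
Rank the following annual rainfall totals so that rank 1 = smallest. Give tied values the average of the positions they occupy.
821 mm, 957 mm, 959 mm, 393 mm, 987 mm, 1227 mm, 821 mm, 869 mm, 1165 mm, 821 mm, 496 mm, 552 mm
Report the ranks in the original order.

Sorted (ascending): 393, 496, 552, 821, 821, 821, 869, 957, 959, 987, 1165, 1227
The 3 values of 821 occupy positions 4–6 → average rank 5.

5, 8, 9, 1, 10, 12, 5, 7, 11, 5, 2, 3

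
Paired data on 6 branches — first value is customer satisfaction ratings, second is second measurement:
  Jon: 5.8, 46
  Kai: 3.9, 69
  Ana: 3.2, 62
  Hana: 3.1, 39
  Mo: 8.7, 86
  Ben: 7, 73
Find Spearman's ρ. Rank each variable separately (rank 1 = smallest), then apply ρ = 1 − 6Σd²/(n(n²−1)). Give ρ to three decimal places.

0.829

Ranks of variable 1: 4, 3, 2, 1, 6, 5
Ranks of variable 2: 2, 4, 3, 1, 6, 5
d = r₁ − r₂: 2, -1, -1, 0, 0, 0
d²: 4, 1, 1, 0, 0, 0; Σd² = 6
ρ = 1 − 6·6/(6·35) = 1 − 36/210 = 0.829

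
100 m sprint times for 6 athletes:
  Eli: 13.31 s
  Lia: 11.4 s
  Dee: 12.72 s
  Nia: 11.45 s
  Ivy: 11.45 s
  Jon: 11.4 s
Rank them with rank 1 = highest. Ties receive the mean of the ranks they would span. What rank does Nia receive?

Sorted (descending): 13.31, 12.72, 11.45, 11.45, 11.4, 11.4
The 2 values of 11.45 occupy positions 3–4 → average rank (3+4)/2 = 3.5.
The 2 values of 11.4 occupy positions 5–6 → average rank (5+6)/2 = 5.5.
Nia has value 11.45 s → rank 3.5.

3.5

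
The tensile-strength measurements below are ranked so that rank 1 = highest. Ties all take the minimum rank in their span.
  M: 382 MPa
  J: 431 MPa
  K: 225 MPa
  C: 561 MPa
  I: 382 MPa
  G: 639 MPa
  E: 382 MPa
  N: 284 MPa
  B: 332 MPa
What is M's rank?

Sorted (descending): 639, 561, 431, 382, 382, 382, 332, 284, 225
The 3 values of 382 occupy positions 4–6 → each gets rank 4.
M has value 382 MPa → rank 4.

4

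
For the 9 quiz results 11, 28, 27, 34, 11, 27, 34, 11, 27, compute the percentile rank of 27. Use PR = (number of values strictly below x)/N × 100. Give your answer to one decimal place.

N = 9.
Strictly below 27: 3. Equal to 27: 3.
PR = 3/9 × 100 = 33.3

33.3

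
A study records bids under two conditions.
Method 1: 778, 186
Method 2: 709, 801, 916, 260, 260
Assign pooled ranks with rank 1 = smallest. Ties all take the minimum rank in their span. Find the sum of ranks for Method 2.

Sorted (ascending): 186, 260, 260, 709, 778, 801, 916
The 2 values of 260 occupy positions 2–3 → each gets rank 2.
Method 2 values → pooled ranks: 709→4, 801→6, 916→7, 260→2, 260→2
Rank sum = 4 + 6 + 7 + 2 + 2 = 21

21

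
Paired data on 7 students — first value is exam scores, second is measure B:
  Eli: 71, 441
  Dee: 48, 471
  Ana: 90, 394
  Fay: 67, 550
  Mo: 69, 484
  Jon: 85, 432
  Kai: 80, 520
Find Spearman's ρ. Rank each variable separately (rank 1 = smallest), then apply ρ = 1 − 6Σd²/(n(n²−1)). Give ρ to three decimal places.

-0.643

Ranks of variable 1: 4, 1, 7, 2, 3, 6, 5
Ranks of variable 2: 3, 4, 1, 7, 5, 2, 6
d = r₁ − r₂: 1, -3, 6, -5, -2, 4, -1
d²: 1, 9, 36, 25, 4, 16, 1; Σd² = 92
ρ = 1 − 6·92/(7·48) = 1 − 552/336 = -0.643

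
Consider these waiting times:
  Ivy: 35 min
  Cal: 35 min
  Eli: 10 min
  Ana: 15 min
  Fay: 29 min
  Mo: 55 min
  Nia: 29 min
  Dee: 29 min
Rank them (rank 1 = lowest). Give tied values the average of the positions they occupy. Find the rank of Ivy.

6.5

Sorted (ascending): 10, 15, 29, 29, 29, 35, 35, 55
The 3 values of 29 occupy positions 3–5 → average rank 4.
The 2 values of 35 occupy positions 6–7 → average rank (6+7)/2 = 6.5.
Ivy has value 35 min → rank 6.5.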